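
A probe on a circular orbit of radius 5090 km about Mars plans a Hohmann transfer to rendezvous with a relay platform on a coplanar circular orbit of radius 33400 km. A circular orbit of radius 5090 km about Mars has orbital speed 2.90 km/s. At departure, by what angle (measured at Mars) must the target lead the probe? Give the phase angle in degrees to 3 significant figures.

φ = 101°

From the circular-orbit relation v² = μ/r at r = 5090 km: μ = v²r = (2.90)² × 5090 = 42806.9 km³/s².
Semi-major axis of the transfer orbit: a_t = (5090 + 33400)/2 = 19245 km.
Transfer time t = π√(a_t³/μ) = 40539 s.
The target's mean motion on its circular orbit is ω₂ = √(μ/r₂³) = 3.3895×10^-5 rad/s.
Angle swept by the target during transfer: ω₂·t = 1.3741 rad = 78.73°.
Arrival is 180° from departure on the ellipse, so φ = 180° − 78.73° = 101°.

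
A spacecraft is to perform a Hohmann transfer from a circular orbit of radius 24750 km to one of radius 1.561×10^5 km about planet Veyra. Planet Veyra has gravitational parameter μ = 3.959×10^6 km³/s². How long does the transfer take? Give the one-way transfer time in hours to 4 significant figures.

t = 11.93 hours

The Hohmann ellipse has a_t = (r₁ + r₂)/2 = 90425 km.
Transfer time t = π√(a_t³/μ) = π√((90425)³ / 3.959×10^6) = 42933 s.
Converting: 42933 s ÷ 3600 s/hour = 11.93 hours.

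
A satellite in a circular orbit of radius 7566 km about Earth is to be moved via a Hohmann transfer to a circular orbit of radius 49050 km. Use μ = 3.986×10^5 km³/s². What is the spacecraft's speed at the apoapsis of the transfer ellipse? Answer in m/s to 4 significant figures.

v = 1474 m/s

Semi-major axis of the transfer orbit: a_t = (7566 + 49050)/2 = 28308 km.
At apoapsis, r = 49050 km.
Vis-viva: v = √[μ(2/r − 1/a_t)] = √[3.986×10^5 × (2/49050 − 1/28308)] = 1.474 km/s.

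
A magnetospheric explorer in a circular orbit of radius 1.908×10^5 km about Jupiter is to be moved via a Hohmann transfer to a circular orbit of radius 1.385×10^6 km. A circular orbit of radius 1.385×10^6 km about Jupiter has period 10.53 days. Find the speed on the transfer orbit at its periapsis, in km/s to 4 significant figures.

v = 34.17 km/s

From Kepler's third law T² = 4π²r³/μ at r = 1.385×10^6 km, T = 10.53 days = 10.53 × 86400 s = 9.09792×10^5 s: μ = 4π²r³/T² = 1.26714×10^8 km³/s².
Transfer-ellipse semi-major axis a_t = (r₁ + r₂)/2 = (1.908×10^5 + 1.385×10^6)/2 = 7.879×10^5 km.
At periapsis, r = 1.908×10^5 km.
From the vis-viva equation, v = √[μ(2/r − 1/a_t)] = 34.17 km/s.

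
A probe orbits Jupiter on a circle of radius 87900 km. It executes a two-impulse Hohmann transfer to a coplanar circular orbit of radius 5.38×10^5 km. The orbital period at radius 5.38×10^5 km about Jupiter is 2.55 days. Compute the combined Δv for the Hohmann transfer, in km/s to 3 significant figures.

From Kepler's third law T² = 4π²r³/μ at r = 5.38×10^5 km, T = 2.55 days = 2.55 × 86400 s = 2.2032×10^5 s: μ = 4π²r³/T² = 1.26648×10^8 km³/s².
The Hohmann ellipse has a_t = (r₁ + r₂)/2 = 3.1295×10^5 km.
At r₁ the circular-orbit speed is v₁ = √(μ/r₁) = 37.96 km/s.
Transfer-orbit speed at r₁ (vis-viva equation): v_p = √[μ(2/r₁ − 1/a_t)] = 49.77 km/s.
First burn Δv₁ = |v_p − v₁| = 11.81 km/s.
At r₂, v₂ = √(μ/r₂) = 15.343 km/s.
Transfer-orbit speed at r₂: v_a = √[μ(2/r₂ − 1/a_t)] = 8.1314 km/s.
Second burn Δv₂ = |v₂ − v_a| = 7.212 km/s.
Δv = Δv₁ + Δv₂ = 11.81 + 7.212 = 19.02 km/s.

Δv = 19.0 km/s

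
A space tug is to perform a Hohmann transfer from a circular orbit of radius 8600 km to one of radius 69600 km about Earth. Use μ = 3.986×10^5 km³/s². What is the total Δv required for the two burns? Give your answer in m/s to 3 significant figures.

Transfer-ellipse semi-major axis a_t = (r₁ + r₂)/2 = (8600 + 69600)/2 = 39100 km.
At r₁ the circular-orbit speed is v₁ = √(μ/r₁) = 6.808 km/s.
Transfer-orbit speed at r₁ (vis-viva equation): v_p = √[μ(2/r₁ − 1/a_t)] = 9.083 km/s.
First burn Δv₁ = |v_p − v₁| = 2.275 km/s.
Circular speed at r₂: v₂ = √(μ/r₂) = 2.393 km/s.
Transfer-orbit speed at r₂: v_a = √[μ(2/r₂ − 1/a_t)] = 1.122 km/s.
Second burn Δv₂ = |v₂ − v_a| = 1.271 km/s.
Δv = Δv₁ + Δv₂ = 2.275 + 1.271 = 3.546 km/s.

Δv = 3550 m/s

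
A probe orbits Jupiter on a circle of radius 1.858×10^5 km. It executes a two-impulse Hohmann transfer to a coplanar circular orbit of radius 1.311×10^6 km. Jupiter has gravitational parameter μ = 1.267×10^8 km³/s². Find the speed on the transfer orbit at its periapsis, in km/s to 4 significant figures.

The Hohmann ellipse has a_t = (r₁ + r₂)/2 = 7.484×10^5 km.
At periapsis, r = 1.858×10^5 km.
Vis-viva: v = √[μ(2/r − 1/a_t)] = √[1.267×10^8 × (2/1.858×10^5 − 1/7.484×10^5)] = 34.56 km/s.

v = 34.56 km/s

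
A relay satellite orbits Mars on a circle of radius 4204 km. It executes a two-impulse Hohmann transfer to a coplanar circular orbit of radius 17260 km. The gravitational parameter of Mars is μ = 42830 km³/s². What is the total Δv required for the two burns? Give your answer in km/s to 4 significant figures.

Δv = 1.445 km/s

Semi-major axis of the transfer orbit: a_t = (4204 + 17260)/2 = 10732 km.
Circular speed at r₁: v₁ = √(μ/r₁) = √(42830/4204) = 3.192 km/s.
On the transfer ellipse at r₁, vis-viva equation gives v_p = √[μ(2/r₁ − 1/a_t)] = 4.048 km/s.
First burn Δv₁ = |v_p − v₁| = 0.8560 km/s.
Circular speed at r₂: v₂ = √(μ/r₂) = 1.57527 km/s.
Transfer-orbit speed at r₂: v_a = √[μ(2/r₂ − 1/a_t)] = 0.985927 km/s.
Second burn Δv₂ = |v₂ − v_a| = 0.5893 km/s.
Total Δv = Δv₁ + Δv₂ = 1.445 km/s.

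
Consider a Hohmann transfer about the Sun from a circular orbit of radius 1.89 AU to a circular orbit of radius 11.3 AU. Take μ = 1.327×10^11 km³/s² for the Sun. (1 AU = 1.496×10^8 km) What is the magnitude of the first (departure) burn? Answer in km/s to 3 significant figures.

In km: r₁ = 1.89 × 1.496×10^8 = 2.82744×10^8 km; r₂ = 11.3 × 1.496×10^8 = 1.69048×10^9 km.
Semi-major axis of the transfer orbit: a_t = (2.82744×10^8 + 1.69048×10^9)/2 = 9.86612×10^8 km.
On the circular orbit at r = 2.82744×10^8 km, v_c = √(μ/r) = 21.664 km/s.
Vis-viva on the transfer ellipse at r = 2.82744×10^8 km gives v_t = √[μ(2/r − 1/a_t)] = 28.358 km/s.
Δv₁ = |v_t − v_c| = |28.358 − 21.664| = 6.694 km/s.

Δv₁ = 6.69 km/s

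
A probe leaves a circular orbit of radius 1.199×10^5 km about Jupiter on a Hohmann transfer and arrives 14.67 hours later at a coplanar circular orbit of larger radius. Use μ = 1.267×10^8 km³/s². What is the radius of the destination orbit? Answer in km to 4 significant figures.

Transfer time t = 14.67 hours = 52812 s, and t = π√(a_t³/μ).
So a_t = (μ t²/π²)^(1/3) = (1.267×10^8 × (52812)² / π²)^(1/3) = 3.2960×10^5 km.
Since a_t = (r₁ + r₂)/2, r₂ = 2a_t − r₁ = 2×3.2960×10^5 − 1.199×10^5 = 5.393×10^5 km.

r₂ = 5.393×10^5 km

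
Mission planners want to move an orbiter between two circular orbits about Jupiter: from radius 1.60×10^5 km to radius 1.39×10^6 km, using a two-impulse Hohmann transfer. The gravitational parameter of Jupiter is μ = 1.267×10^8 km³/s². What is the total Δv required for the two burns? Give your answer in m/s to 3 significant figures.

Semi-major axis of the transfer orbit: a_t = (1.600×10^5 + 1.390×10^6)/2 = 7.750×10^5 km.
Circular speed at r₁: v₁ = √(μ/r₁) = √(1.267×10^8/1.600×10^5) = 28.1403 km/s.
Transfer-orbit speed at r₁ (vis-viva equation): v_p = √[μ(2/r₁ − 1/a_t)] = 37.6864 km/s.
First burn Δv₁ = |v_p − v₁| = 9.5461 km/s.
Circular speed at r₂: v₂ = √(μ/r₂) = 9.5473 km/s.
Transfer-orbit speed at r₂: v_a = √[μ(2/r₂ − 1/a_t)] = 4.3380 km/s.
Second burn Δv₂ = |v₂ − v_a| = 5.2093 km/s.
Δv = Δv₁ + Δv₂ = 9.5461 + 5.2093 = 14.76 km/s.

Δv = 14800 m/s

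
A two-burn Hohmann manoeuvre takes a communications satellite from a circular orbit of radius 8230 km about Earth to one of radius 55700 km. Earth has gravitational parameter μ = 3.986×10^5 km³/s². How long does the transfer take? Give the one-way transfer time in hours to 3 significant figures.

t = 7.90 hours

The Hohmann ellipse has a_t = (r₁ + r₂)/2 = 31965 km.
Transfer time t = π√(a_t³/μ) = π√((31965)³ / 3.986×10^5) = 28440 s.
Converting: 28440 s ÷ 3600 s/hour = 7.90 hours.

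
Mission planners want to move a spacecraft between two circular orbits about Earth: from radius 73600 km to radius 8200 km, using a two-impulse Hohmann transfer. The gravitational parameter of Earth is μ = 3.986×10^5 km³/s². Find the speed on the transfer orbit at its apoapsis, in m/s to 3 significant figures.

Transfer-ellipse semi-major axis a_t = (r₁ + r₂)/2 = (73600 + 8200)/2 = 40900 km.
At apoapsis, r = 73600 km.
Applying v² = μ(2/r − 1/a_t): v = 1.042 km/s.

v = 1040 m/s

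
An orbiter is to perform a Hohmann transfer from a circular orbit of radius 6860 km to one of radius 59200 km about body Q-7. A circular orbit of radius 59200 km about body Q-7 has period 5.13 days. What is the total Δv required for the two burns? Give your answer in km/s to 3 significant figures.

Δv = 1.29 km/s

From Kepler's third law T² = 4π²r³/μ at r = 59200 km, T = 5.13 days = 5.13 × 86400 s = 4.43232×10^5 s: μ = 4π²r³/T² = 41693.0 km³/s².
Transfer-ellipse semi-major axis a_t = (r₁ + r₂)/2 = (6860 + 59200)/2 = 33030 km.
At r₁ the circular-orbit speed is v₁ = √(μ/r₁) = 2.4653 km/s.
On the transfer ellipse at r₁, vis-viva gives v_p = √[μ(2/r₁ − 1/a_t)] = 3.3005 km/s.
First burn Δv₁ = |v_p − v₁| = 0.8352 km/s.
At r₂, v₂ = √(μ/r₂) = 0.83921 km/s.
Transfer-orbit speed at r₂: v_a = √[μ(2/r₂ − 1/a_t)] = 0.38245 km/s.
Second burn Δv₂ = |v₂ − v_a| = 0.4568 km/s.
Δv = Δv₁ + Δv₂ = 0.8352 + 0.4568 = 1.292 km/s.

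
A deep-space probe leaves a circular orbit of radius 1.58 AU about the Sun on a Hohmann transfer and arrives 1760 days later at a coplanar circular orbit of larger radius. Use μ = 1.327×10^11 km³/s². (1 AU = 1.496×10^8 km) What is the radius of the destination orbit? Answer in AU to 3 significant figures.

In km: r₁ = 1.58 × 1.496×10^8 = 2.36368×10^8 km.
Transfer time t = 1760 days = 1.52064×10^8 s, and t = π√(a_t³/μ).
So a_t = (μ t²/π²)^(1/3) = (1.327×10^11 × (1.52064×10^8)² / π²)^(1/3) = 6.7745×10^8 km.
Since a_t = (r₁ + r₂)/2, r₂ = 2a_t − r₁ = 2×6.7745×10^8 − 2.36368×10^8 = 1.118532×10^9 km.
In AU: r₂ = 1.118532×10^9 / 1.496×10^8 = 7.48 AU.

r₂ = 7.48 AU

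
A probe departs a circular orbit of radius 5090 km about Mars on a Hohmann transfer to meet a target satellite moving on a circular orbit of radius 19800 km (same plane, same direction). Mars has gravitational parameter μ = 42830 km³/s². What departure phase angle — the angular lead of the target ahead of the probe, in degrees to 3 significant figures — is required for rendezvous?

Transfer-ellipse semi-major axis a_t = (r₁ + r₂)/2 = (5090 + 19800)/2 = 12445 km.
The half-period of the transfer ellipse is t = π√(a_t³/μ) = 21075 s.
The target's mean motion on its circular orbit is ω₂ = √(μ/r₂³) = 7.4281×10^-5 rad/s.
Angle swept by the target during transfer: ω₂·t = 1.56547 rad = 89.69°.
Arrival is 180° from departure on the ellipse, so φ = 180° − 89.69° = 90.3°.

φ = 90.3°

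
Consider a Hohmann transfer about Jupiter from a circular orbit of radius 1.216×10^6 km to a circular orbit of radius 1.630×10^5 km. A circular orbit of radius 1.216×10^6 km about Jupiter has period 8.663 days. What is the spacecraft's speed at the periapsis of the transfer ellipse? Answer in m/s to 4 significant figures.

v = 37030 m/s

From Kepler's third law T² = 4π²r³/μ at r = 1.216×10^6 km, T = 8.663 days = 8.663 × 86400 s = 7.484832×10^5 s: μ = 4π²r³/T² = 1.26706×10^8 km³/s².
Transfer-ellipse semi-major axis a_t = (r₁ + r₂)/2 = (1.216×10^6 + 1.630×10^5)/2 = 6.895×10^5 km.
The periapsis of the transfer ellipse is at r = 1.630×10^5 km.
Vis-viva: v = √[μ(2/r − 1/a_t)] = √[1.26706×10^8 × (2/1.630×10^5 − 1/6.895×10^5)] = 37.03 km/s.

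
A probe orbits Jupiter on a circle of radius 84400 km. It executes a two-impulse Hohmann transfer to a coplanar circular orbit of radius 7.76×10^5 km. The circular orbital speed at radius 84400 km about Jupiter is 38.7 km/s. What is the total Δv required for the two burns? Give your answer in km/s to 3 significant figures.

Δv = 20.4 km/s

From the circular-orbit relation v² = μ/r at r = 84400 km: μ = v²r = (38.7)² × 84400 = 1.26405×10^8 km³/s².
Transfer-ellipse semi-major axis a_t = (r₁ + r₂)/2 = (84400 + 7.760×10^5)/2 = 4.302×10^5 km.
Circular speed at r₁: v₁ = √(μ/r₁) = √(1.26405×10^8/84400) = 38.70 km/s.
Transfer-orbit speed at r₁ (v² = μ(2/r − 1/a)): v_p = √[μ(2/r₁ − 1/a_t)] = 51.98 km/s.
First burn Δv₁ = |v_p − v₁| = 13.28 km/s.
At r₂, v₂ = √(μ/r₂) = 12.763 km/s.
Transfer-orbit speed at r₂: v_a = √[μ(2/r₂ − 1/a_t)] = 5.6531 km/s.
Second burn Δv₂ = |v₂ − v_a| = 7.110 km/s.
Δv = Δv₁ + Δv₂ = 13.28 + 7.110 = 20.39 km/s.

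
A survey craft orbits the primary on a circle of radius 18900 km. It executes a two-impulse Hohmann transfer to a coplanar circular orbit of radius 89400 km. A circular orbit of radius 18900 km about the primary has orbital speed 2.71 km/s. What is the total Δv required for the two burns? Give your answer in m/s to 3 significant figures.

From the circular-orbit relation v² = μ/r at r = 18900 km: μ = v²r = (2.71)² × 18900 = 1.38803×10^5 km³/s².
Transfer-ellipse semi-major axis a_t = (r₁ + r₂)/2 = (18900 + 89400)/2 = 54150 km.
At r₁ the circular-orbit speed is v₁ = √(μ/r₁) = 2.7100 km/s.
On the transfer ellipse at r₁, vis-viva equation gives v_p = √[μ(2/r₁ − 1/a_t)] = 3.4821 km/s.
First burn Δv₁ = |v_p − v₁| = 0.7721 km/s.
Circular speed at r₂: v₂ = √(μ/r₂) = 1.246 km/s.
Transfer-orbit speed at r₂: v_a = √[μ(2/r₂ − 1/a_t)] = 0.7361 km/s.
Second burn Δv₂ = |v₂ − v_a| = 0.5099 km/s.
Δv = Δv₁ + Δv₂ = 0.7721 + 0.5099 = 1.282 km/s.

Δv = 1280 m/s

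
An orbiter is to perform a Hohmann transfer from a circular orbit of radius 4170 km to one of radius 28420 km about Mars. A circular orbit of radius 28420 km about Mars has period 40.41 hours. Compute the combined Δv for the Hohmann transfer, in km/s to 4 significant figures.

From Kepler's third law T² = 4π²r³/μ at r = 28420 km, T = 40.41 hours = 40.41 × 3600 s = 1.45476×10^5 s: μ = 4π²r³/T² = 42820.3 km³/s².
The Hohmann ellipse has a_t = (r₁ + r₂)/2 = 16295 km.
Circular speed at r₁: v₁ = √(μ/r₁) = √(42820.3/4170) = 3.2045 km/s.
Transfer-orbit speed at r₁ (v² = μ(2/r − 1/a)): v_p = √[μ(2/r₁ − 1/a_t)] = 4.2320 km/s.
First burn Δv₁ = |v_p − v₁| = 1.0275 km/s.
At r₂, v₂ = √(μ/r₂) = 1.227475 km/s.
Transfer-orbit speed at r₂: v_a = √[μ(2/r₂ − 1/a_t)] = 0.6209454 km/s.
Second burn Δv₂ = |v₂ − v_a| = 0.60653 km/s.
Total Δv = Δv₁ + Δv₂ = 1.634 km/s.

Δv = 1.634 km/s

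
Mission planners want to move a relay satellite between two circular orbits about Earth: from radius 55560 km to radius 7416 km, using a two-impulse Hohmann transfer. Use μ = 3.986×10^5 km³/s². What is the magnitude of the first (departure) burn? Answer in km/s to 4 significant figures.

Semi-major axis of the transfer orbit: a_t = (55560 + 7416)/2 = 31488 km.
On the circular orbit at r = 55560 km, v_c = √(μ/r) = 2.6785 km/s.
Vis-viva on the transfer ellipse at r = 55560 km gives v_t = √[μ(2/r − 1/a_t)] = 1.2999 km/s.
Δv₁ = |v_t − v_c| = |1.2999 − 2.6785| = 1.379 km/s.

Δv₁ = 1.379 km/s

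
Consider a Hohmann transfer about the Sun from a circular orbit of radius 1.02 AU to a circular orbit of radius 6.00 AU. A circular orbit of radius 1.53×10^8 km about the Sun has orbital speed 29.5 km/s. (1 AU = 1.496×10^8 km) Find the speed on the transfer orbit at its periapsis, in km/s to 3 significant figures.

From the circular-orbit relation v² = μ/r at r = 1.53×10^8 km: μ = v²r = (29.5)² × 1.53×10^8 = 1.33148×10^11 km³/s².
In km: r₁ = 1.02 × 1.496×10^8 = 1.52592×10^8 km; r₂ = 6.00 × 1.496×10^8 = 8.976×10^8 km.
The Hohmann ellipse has a_t = (r₁ + r₂)/2 = 5.25096×10^8 km.
The periapsis of the transfer ellipse is at r = 1.52592×10^8 km.
Vis-viva: v = √[μ(2/r − 1/a_t)] = √[1.33148×10^11 × (2/1.52592×10^8 − 1/5.25096×10^8)] = 38.62 km/s.

v = 38.6 km/s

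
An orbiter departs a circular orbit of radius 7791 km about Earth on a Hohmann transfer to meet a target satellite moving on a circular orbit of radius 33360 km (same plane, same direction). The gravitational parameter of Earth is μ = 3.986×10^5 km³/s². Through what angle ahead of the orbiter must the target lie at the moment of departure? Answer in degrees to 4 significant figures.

The Hohmann ellipse has a_t = (r₁ + r₂)/2 = 20575.5 km.
Transfer time t = π√(a_t³/μ) = 14686.1 s.
The target's mean motion on its circular orbit is ω₂ = √(μ/r₂³) = 1.03617×10^-4 rad/s.
Angle swept by the target during transfer: ω₂·t = 1.5217 rad = 87.19°.
The orbiter traverses 180° on the transfer ellipse, so the target must lead by 180° − 87.19° = 92.81°.

φ = 92.81°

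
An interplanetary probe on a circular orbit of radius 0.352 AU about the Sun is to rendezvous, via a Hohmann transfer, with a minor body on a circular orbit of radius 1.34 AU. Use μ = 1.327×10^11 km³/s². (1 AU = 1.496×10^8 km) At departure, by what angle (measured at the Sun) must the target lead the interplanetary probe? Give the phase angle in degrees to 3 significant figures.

In km: r₁ = 0.352 × 1.496×10^8 = 5.26592×10^7 km; r₂ = 1.34 × 1.496×10^8 = 2.00464×10^8 km.
The Hohmann ellipse has a_t = (r₁ + r₂)/2 = 1.265616×10^8 km.
Transfer time t = π√(a_t³/μ) = 1.228×10^7 s.
The target's mean motion on its circular orbit is ω₂ = √(μ/r₂³) = 1.283×10^-7 rad/s.
Angle swept by the target during transfer: ω₂·t = 1.576 rad = 90.30°.
The interplanetary probe traverses 180° on the transfer ellipse, so the target must lead by 180° − 90.30° = 89.7°.

φ = 89.7°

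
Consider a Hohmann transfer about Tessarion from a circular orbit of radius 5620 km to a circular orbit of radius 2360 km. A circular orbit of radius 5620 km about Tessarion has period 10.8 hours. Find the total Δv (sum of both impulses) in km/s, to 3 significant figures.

Δv = 0.472 km/s

From Kepler's third law T² = 4π²r³/μ at r = 5620 km, T = 10.8 hours = 10.8 × 3600 s = 38880 s: μ = 4π²r³/T² = 4635.71 km³/s².
The Hohmann ellipse has a_t = (r₁ + r₂)/2 = 3990 km.
Circular speed at r₁: v₁ = √(μ/r₁) = √(4635.71/5620) = 0.908218 km/s.
Transfer-orbit speed at r₁ (vis-viva equation): v_a = √[μ(2/r₁ − 1/a_t)] = 0.698489 km/s.
First burn Δv₁ = |v_a − v₁| = 0.209729 km/s.
Circular speed at r₂: v₂ = √(μ/r₂) = 1.401529 km/s.
Transfer-orbit speed at r₂: v_p = √[μ(2/r₂ − 1/a_t)] = 1.663351 km/s.
Second burn Δv₂ = |v₂ − v_p| = 0.261822 km/s.
Δv = Δv₁ + Δv₂ = 0.209729 + 0.261822 = 0.4716 km/s.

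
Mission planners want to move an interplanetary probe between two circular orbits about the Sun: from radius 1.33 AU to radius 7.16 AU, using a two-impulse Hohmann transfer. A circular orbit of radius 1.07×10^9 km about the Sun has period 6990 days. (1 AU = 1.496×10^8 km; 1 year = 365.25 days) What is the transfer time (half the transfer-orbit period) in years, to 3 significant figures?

From Kepler's third law T² = 4π²r³/μ at r = 1.07×10^9 km, T = 6990 days = 6990 × 86400 s = 6.03936×10^8 s: μ = 4π²r³/T² = 1.32596×10^11 km³/s².
In km: r₁ = 1.33 × 1.496×10^8 = 1.98968×10^8 km; r₂ = 7.16 × 1.496×10^8 = 1.071136×10^9 km.
Semi-major axis of the transfer orbit: a_t = (1.98968×10^8 + 1.071136×10^9)/2 = 6.35052×10^8 km.
By Kepler's third law the transfer-orbit period is T = 2π√(a_t³/μ), so t = T/2 = 1.381×10^8 s.
Converting: 1.381×10^8 s ÷ 3.15576×10^7 s/year (365.25 × 86400) = 4.38 years.

t = 4.38 years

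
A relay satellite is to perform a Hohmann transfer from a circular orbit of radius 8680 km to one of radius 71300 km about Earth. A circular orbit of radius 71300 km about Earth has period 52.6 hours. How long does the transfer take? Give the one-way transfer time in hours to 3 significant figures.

t = 11.0 hours

From Kepler's third law T² = 4π²r³/μ at r = 71300 km, T = 52.6 hours = 52.6 × 3600 s = 1.8936×10^5 s: μ = 4π²r³/T² = 3.99073×10^5 km³/s².
Semi-major axis of the transfer orbit: a_t = (8680 + 71300)/2 = 39990 km.
By Kepler's third law the transfer-orbit period is T = 2π√(a_t³/μ), so t = T/2 = 39770 s.
Converting: 39770 s ÷ 3600 s/hour = 11.0 hours.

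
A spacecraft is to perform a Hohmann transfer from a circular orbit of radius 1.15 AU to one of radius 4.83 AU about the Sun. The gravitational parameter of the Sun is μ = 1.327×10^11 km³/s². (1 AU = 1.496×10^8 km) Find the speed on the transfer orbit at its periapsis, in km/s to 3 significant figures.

v = 35.3 km/s

In km: r₁ = 1.15 × 1.496×10^8 = 1.7204×10^8 km; r₂ = 4.83 × 1.496×10^8 = 7.22568×10^8 km.
Transfer-ellipse semi-major axis a_t = (r₁ + r₂)/2 = (1.7204×10^8 + 7.22568×10^8)/2 = 4.47304×10^8 km.
At periapsis, r = 1.7204×10^8 km.
Vis-viva: v = √[μ(2/r − 1/a_t)] = √[1.327×10^11 × (2/1.7204×10^8 − 1/4.47304×10^8)] = 35.30 km/s.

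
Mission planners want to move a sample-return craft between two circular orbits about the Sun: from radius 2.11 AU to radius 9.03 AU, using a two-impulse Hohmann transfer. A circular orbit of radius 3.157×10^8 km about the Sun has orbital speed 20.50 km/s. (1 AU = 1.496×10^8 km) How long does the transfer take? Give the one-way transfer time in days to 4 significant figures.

From the circular-orbit relation v² = μ/r at r = 3.157×10^8 km: μ = v²r = (20.50)² × 3.157×10^8 = 1.32673×10^11 km³/s².
In km: r₁ = 2.11 × 1.496×10^8 = 3.15656×10^8 km; r₂ = 9.03 × 1.496×10^8 = 1.350888×10^9 km.
Semi-major axis of the transfer orbit: a_t = (3.15656×10^8 + 1.350888×10^9)/2 = 8.33272×10^8 km.
Half the transfer-orbit period gives t = π√(a_t³/μ) = 2.0746×10^8 s.
Converting: 2.0746×10^8 s ÷ 86400 s/day = 2401 days.

t = 2401 days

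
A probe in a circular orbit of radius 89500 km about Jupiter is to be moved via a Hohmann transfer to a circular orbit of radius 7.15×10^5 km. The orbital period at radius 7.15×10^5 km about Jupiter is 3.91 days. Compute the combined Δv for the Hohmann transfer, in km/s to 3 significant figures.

From Kepler's third law T² = 4π²r³/μ at r = 7.15×10^5 km, T = 3.91 days = 3.91 × 86400 s = 3.37824×10^5 s: μ = 4π²r³/T² = 1.26444×10^8 km³/s².
Transfer-ellipse semi-major axis a_t = (r₁ + r₂)/2 = (89500 + 7.150×10^5)/2 = 4.0225×10^5 km.
At r₁ the circular-orbit speed is v₁ = √(μ/r₁) = 37.587 km/s.
Transfer-orbit speed at r₁ (v² = μ(2/r − 1/a)): v_p = √[μ(2/r₁ − 1/a_t)] = 50.112 km/s.
First burn Δv₁ = |v_p − v₁| = 12.525 km/s.
Circular speed at r₂: v₂ = √(μ/r₂) = 13.2983 km/s.
Transfer-orbit speed at r₂: v_a = √[μ(2/r₂ − 1/a_t)] = 6.27276 km/s.
Second burn Δv₂ = |v₂ − v_a| = 7.0255 km/s.
Δv = Δv₁ + Δv₂ = 12.525 + 7.0255 = 19.55 km/s.

Δv = 19.6 km/s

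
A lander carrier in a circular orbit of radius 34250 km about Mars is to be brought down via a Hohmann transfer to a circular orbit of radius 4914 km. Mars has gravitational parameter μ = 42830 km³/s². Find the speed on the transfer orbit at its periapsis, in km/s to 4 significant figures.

Semi-major axis of the transfer orbit: a_t = (34250 + 4914)/2 = 19582 km.
The periapsis of the transfer ellipse is at r = 4914 km.
Applying v² = μ(2/r − 1/a_t): v = 3.904 km/s.

v = 3.904 km/s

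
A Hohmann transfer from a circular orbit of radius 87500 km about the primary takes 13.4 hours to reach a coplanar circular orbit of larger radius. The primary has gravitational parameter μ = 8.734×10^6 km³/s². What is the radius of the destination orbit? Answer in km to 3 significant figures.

Transfer time t = 13.4 hours = 48240 s, and t = π√(a_t³/μ).
So a_t = (μ t²/π²)^(1/3) = (8.734×10^6 × (48240)² / π²)^(1/3) = 1.2723×10^5 km.
Since a_t = (r₁ + r₂)/2, r₂ = 2a_t − r₁ = 2×1.2723×10^5 − 87500 = 1.6696×10^5 km.

r₂ = 1.67×10^5 km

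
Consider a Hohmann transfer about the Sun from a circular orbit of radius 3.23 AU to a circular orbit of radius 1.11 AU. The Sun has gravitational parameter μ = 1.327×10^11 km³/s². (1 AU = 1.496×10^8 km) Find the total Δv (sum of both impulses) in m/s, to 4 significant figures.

In km: r₁ = 3.23 × 1.496×10^8 = 4.83208×10^8 km; r₂ = 1.11 × 1.496×10^8 = 1.66056×10^8 km.
The Hohmann ellipse has a_t = (r₁ + r₂)/2 = 3.24632×10^8 km.
At r₁ the circular-orbit speed is v₁ = √(μ/r₁) = 16.57 km/s.
Transfer-orbit speed at r₁ (vis-viva equation): v_a = √[μ(2/r₁ − 1/a_t)] = 11.85 km/s.
First burn Δv₁ = |v_a − v₁| = 4.720 km/s.
At r₂, v₂ = √(μ/r₂) = 28.27 km/s.
Transfer-orbit speed at r₂: v_p = √[μ(2/r₂ − 1/a_t)] = 34.49 km/s.
Second burn Δv₂ = |v₂ − v_p| = 6.220 km/s.
Δv = Δv₁ + Δv₂ = 4.720 + 6.220 = 10.94 km/s.

Δv = 10940 m/s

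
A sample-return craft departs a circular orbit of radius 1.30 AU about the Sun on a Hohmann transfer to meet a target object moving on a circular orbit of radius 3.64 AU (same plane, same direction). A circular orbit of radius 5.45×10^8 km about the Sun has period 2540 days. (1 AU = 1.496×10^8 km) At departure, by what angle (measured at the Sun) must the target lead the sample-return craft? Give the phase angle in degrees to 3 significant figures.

φ = 79.4°

From Kepler's third law T² = 4π²r³/μ at r = 5.45×10^8 km, T = 2540 days = 2540 × 86400 s = 2.19456×10^8 s: μ = 4π²r³/T² = 1.32695×10^11 km³/s².
In km: r₁ = 1.30 × 1.496×10^8 = 1.9448×10^8 km; r₂ = 3.64 × 1.496×10^8 = 5.44544×10^8 km.
Transfer-ellipse semi-major axis a_t = (r₁ + r₂)/2 = (1.9448×10^8 + 5.44544×10^8)/2 = 3.69512×10^8 km.
The half-period of the transfer ellipse is t = π√(a_t³/μ) = 6.126×10^7 s.
Target angular speed ω₂ = √(μ/r₂³) = 2.867×10^-8 rad/s.
Angle swept by the target during transfer: ω₂·t = 1.756 rad = 100.6°.
The sample-return craft traverses 180° on the transfer ellipse, so the target must lead by 180° − 100.6° = 79.4°.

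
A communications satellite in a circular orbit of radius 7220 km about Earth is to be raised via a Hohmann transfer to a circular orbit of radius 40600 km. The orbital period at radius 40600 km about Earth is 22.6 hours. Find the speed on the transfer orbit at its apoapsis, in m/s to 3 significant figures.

v = 1720 m/s

From Kepler's third law T² = 4π²r³/μ at r = 40600 km, T = 22.6 hours = 22.6 × 3600 s = 81360 s: μ = 4π²r³/T² = 3.99131×10^5 km³/s².
Transfer-ellipse semi-major axis a_t = (r₁ + r₂)/2 = (7220 + 40600)/2 = 23910 km.
At apoapsis, r = 40600 km.
Applying v² = μ(2/r − 1/a_t): v = 1.723 km/s.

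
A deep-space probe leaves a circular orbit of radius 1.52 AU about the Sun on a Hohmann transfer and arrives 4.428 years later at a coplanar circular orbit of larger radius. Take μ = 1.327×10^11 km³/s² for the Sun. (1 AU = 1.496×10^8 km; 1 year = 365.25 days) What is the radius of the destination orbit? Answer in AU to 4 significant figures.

In km: r₁ = 1.52 × 1.496×10^8 = 2.27392×10^8 km.
Transfer time t = 4.428 years × 365.25 × 86400 s = 1.397370528×10^8 s, and t = π√(a_t³/μ).
So a_t = (μ t²/π²)^(1/3) = (1.327×10^11 × (1.397370528×10^8)² / π²)^(1/3) = 6.4032×10^8 km.
Since a_t = (r₁ + r₂)/2, r₂ = 2a_t − r₁ = 2×6.4032×10^8 − 2.27392×10^8 = 1.053248×10^9 km.
In AU: r₂ = 1.053248×10^9 / 1.496×10^8 = 7.040 AU.

r₂ = 7.040 AU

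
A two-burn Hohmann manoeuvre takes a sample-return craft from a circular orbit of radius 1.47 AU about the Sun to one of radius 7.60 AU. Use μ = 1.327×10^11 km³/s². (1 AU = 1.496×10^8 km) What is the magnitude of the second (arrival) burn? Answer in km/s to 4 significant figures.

In km: r₁ = 1.47 × 1.496×10^8 = 2.19912×10^8 km; r₂ = 7.60 × 1.496×10^8 = 1.13696×10^9 km.
Transfer-ellipse semi-major axis a_t = (r₁ + r₂)/2 = (2.19912×10^8 + 1.13696×10^9)/2 = 6.78436×10^8 km.
Circular speed at r = 1.13696×10^9 km: v_c = √(μ/r) = 10.8035 km/s.
Vis-viva on the transfer ellipse at r = 1.13696×10^9 km gives v_t = √[μ(2/r − 1/a_t)] = 6.15082 km/s.
Δv₂ = |v_t − v_c| = |6.15082 − 10.8035| = 4.653 km/s.

Δv₂ = 4.653 km/s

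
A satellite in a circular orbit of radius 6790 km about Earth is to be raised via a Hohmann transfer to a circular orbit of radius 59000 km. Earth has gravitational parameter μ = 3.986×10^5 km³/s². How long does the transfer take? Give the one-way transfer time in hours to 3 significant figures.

t = 8.25 hours

The Hohmann ellipse has a_t = (r₁ + r₂)/2 = 32895 km.
By Kepler's third law the transfer-orbit period is T = 2π√(a_t³/μ), so t = T/2 = 29690 s.
Converting: 29690 s ÷ 3600 s/hour = 8.25 hours.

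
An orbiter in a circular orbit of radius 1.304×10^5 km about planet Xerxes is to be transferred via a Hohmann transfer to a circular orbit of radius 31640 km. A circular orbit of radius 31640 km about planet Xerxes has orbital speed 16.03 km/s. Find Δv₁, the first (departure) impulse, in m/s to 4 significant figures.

From the circular-orbit relation v² = μ/r at r = 31640 km: μ = v²r = (16.03)² × 31640 = 8.13024×10^6 km³/s².
The Hohmann ellipse has a_t = (r₁ + r₂)/2 = 81020 km.
On the circular orbit at r = 1.304×10^5 km, v_c = √(μ/r) = 7.896 km/s.
Vis-viva on the transfer ellipse at r = 1.304×10^5 km gives v_t = √[μ(2/r − 1/a_t)] = 4.934 km/s.
Δv₁ = |v_t − v_c| = |4.934 − 7.896| = 2.962 km/s.

Δv₁ = 2962 m/s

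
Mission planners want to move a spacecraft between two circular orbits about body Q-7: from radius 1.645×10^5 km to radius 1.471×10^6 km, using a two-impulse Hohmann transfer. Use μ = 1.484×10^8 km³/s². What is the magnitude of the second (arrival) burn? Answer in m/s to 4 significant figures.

Semi-major axis of the transfer orbit: a_t = (1.645×10^5 + 1.471×10^6)/2 = 8.1775×10^5 km.
Circular speed at r = 1.471×10^6 km: v_c = √(μ/r) = 10.044 km/s.
Transfer-orbit speed at the same r (vis-viva, a = a_t): v_t = √[μ(2/r − 1/a_t)] = 4.5049 km/s.
Δv₂ = |v_t − v_c| = |4.5049 − 10.044| = 5.539 km/s.

Δv₂ = 5539 m/s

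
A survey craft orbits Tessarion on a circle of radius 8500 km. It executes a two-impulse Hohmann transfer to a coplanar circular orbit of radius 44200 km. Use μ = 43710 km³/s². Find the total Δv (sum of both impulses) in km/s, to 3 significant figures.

Transfer-ellipse semi-major axis a_t = (r₁ + r₂)/2 = (8500 + 44200)/2 = 26350 km.
Circular speed at r₁: v₁ = √(μ/r₁) = √(43710/8500) = 2.2677 km/s.
On the transfer ellipse at r₁, v² = μ(2/r − 1/a) gives v_p = √[μ(2/r₁ − 1/a_t)] = 2.9370 km/s.
First burn Δv₁ = |v_p − v₁| = 0.6693 km/s.
Circular speed at r₂: v₂ = √(μ/r₂) = 0.9944 km/s.
Transfer-orbit speed at r₂: v_a = √[μ(2/r₂ − 1/a_t)] = 0.5648 km/s.
Second burn Δv₂ = |v₂ − v_a| = 0.4296 km/s.
Δv = Δv₁ + Δv₂ = 0.6693 + 0.4296 = 1.099 km/s.

Δv = 1.10 km/s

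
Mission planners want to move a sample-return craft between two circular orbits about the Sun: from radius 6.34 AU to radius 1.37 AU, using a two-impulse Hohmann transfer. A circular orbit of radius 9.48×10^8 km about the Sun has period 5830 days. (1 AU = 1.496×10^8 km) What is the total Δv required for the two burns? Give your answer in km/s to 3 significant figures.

Δv = 12.0 km/s

From Kepler's third law T² = 4π²r³/μ at r = 9.48×10^8 km, T = 5830 days = 5830 × 86400 s = 5.03712×10^8 s: μ = 4π²r³/T² = 1.32562×10^11 km³/s².
In km: r₁ = 6.34 × 1.496×10^8 = 9.48464×10^8 km; r₂ = 1.37 × 1.496×10^8 = 2.04952×10^8 km.
Semi-major axis of the transfer orbit: a_t = (9.48464×10^8 + 2.04952×10^8)/2 = 5.76708×10^8 km.
Circular speed at r₁: v₁ = √(μ/r₁) = √(1.32562×10^11/9.48464×10^8) = 11.82224 km/s.
On the transfer ellipse at r₁, v² = μ(2/r − 1/a) gives v_a = √[μ(2/r₁ − 1/a_t)] = 7.047705 km/s.
First burn Δv₁ = |v_a − v₁| = 4.775 km/s.
Circular speed at r₂: v₂ = √(μ/r₂) = 25.432 km/s.
Transfer-orbit speed at r₂: v_p = √[μ(2/r₂ − 1/a_t)] = 32.615 km/s.
Second burn Δv₂ = |v₂ − v_p| = 7.183 km/s.
Δv = Δv₁ + Δv₂ = 4.775 + 7.183 = 11.96 km/s.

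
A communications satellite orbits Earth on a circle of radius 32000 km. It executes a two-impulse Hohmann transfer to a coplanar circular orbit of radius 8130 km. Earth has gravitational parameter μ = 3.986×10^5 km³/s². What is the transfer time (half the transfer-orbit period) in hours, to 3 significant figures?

t = 3.93 hours

Transfer-ellipse semi-major axis a_t = (r₁ + r₂)/2 = (32000 + 8130)/2 = 20065 km.
By Kepler's third law the transfer-orbit period is T = 2π√(a_t³/μ), so t = T/2 = 14140 s.
Converting: 14140 s ÷ 3600 s/hour = 3.93 hours.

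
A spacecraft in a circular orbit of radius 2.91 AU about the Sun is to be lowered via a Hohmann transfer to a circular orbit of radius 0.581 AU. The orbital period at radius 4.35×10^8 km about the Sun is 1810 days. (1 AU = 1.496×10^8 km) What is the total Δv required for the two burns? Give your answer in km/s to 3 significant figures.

Δv = 18.8 km/s

From Kepler's third law T² = 4π²r³/μ at r = 4.35×10^8 km, T = 1810 days = 1810 × 86400 s = 1.56384×10^8 s: μ = 4π²r³/T² = 1.32875×10^11 km³/s².
In km: r₁ = 2.91 × 1.496×10^8 = 4.35336×10^8 km; r₂ = 0.581 × 1.496×10^8 = 8.69176×10^7 km.
Semi-major axis of the transfer orbit: a_t = (4.35336×10^8 + 8.69176×10^7)/2 = 2.611268×10^8 km.
At r₁ the circular-orbit speed is v₁ = √(μ/r₁) = 17.4707 km/s.
Transfer-orbit speed at r₁ (v² = μ(2/r − 1/a)): v_a = √[μ(2/r₁ − 1/a_t)] = 10.0795 km/s.
First burn Δv₁ = |v_a − v₁| = 7.3912 km/s.
Circular speed at r₂: v₂ = √(μ/r₂) = 39.099 km/s.
Transfer-orbit speed at r₂: v_p = √[μ(2/r₂ − 1/a_t)] = 50.484 km/s.
Second burn Δv₂ = |v₂ − v_p| = 11.385 km/s.
Total Δv = Δv₁ + Δv₂ = 18.78 km/s.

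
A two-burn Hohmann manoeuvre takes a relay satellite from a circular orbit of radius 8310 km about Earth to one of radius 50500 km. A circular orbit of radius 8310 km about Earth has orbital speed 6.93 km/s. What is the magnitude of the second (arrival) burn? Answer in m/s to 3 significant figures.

From the circular-orbit relation v² = μ/r at r = 8310 km: μ = v²r = (6.93)² × 8310 = 3.99087×10^5 km³/s².
The Hohmann ellipse has a_t = (r₁ + r₂)/2 = 29405 km.
On the circular orbit at r = 50500 km, v_c = √(μ/r) = 2.811 km/s.
Transfer-orbit speed at the same r (vis-viva, a = a_t): v_t = √[μ(2/r − 1/a_t)] = 1.494 km/s.
Δv₂ = |v_t − v_c| = |1.494 − 2.811| = 1.317 km/s.

Δv₂ = 1320 m/s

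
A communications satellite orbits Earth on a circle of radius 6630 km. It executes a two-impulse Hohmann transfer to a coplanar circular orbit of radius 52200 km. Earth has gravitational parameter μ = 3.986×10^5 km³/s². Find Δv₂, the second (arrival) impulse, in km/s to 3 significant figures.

The Hohmann ellipse has a_t = (r₁ + r₂)/2 = 29415 km.
On the circular orbit at r = 52200 km, v_c = √(μ/r) = 2.763 km/s.
Vis-viva on the transfer ellipse at r = 52200 km gives v_t = √[μ(2/r − 1/a_t)] = 1.312 km/s.
Δv₂ = |v_t − v_c| = |1.312 − 2.763| = 1.451 km/s.

Δv₂ = 1.45 km/s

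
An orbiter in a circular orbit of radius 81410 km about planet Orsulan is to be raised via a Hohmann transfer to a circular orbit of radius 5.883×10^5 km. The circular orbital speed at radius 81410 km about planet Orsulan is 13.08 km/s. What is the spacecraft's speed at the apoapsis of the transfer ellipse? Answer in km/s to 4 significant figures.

v = 2.399 km/s

From the circular-orbit relation v² = μ/r at r = 81410 km: μ = v²r = (13.08)² × 81410 = 1.39281×10^7 km³/s².
Semi-major axis of the transfer orbit: a_t = (81410 + 5.883×10^5)/2 = 3.34855×10^5 km.
The apoapsis of the transfer ellipse is at r = 5.883×10^5 km.
From the vis-viva equation, v = √[μ(2/r − 1/a_t)] = 2.399 km/s.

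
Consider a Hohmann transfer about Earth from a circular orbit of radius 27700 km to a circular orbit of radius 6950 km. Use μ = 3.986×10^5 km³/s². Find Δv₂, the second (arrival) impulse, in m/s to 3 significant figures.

The Hohmann ellipse has a_t = (r₁ + r₂)/2 = 17325 km.
On the circular orbit at r = 6950 km, v_c = √(μ/r) = 7.573 km/s.
Vis-viva on the transfer ellipse at r = 6950 km gives v_t = √[μ(2/r − 1/a_t)] = 9.576 km/s.
Δv₂ = |v_t − v_c| = |9.576 − 7.573| = 2.003 km/s.

Δv₂ = 2000 m/s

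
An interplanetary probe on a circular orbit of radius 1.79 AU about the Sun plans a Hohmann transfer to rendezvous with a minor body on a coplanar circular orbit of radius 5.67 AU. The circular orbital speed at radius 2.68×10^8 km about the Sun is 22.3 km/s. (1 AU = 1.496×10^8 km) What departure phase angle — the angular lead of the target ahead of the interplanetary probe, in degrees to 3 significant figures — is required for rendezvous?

From the circular-orbit relation v² = μ/r at r = 2.68×10^8 km: μ = v²r = (22.3)² × 2.68×10^8 = 1.33274×10^11 km³/s².
In km: r₁ = 1.79 × 1.496×10^8 = 2.67784×10^8 km; r₂ = 5.67 × 1.496×10^8 = 8.48232×10^8 km.
Semi-major axis of the transfer orbit: a_t = (2.67784×10^8 + 8.48232×10^8)/2 = 5.58008×10^8 km.
The half-period of the transfer ellipse is t = π√(a_t³/μ) = 1.1343×10^8 s.
The target's mean motion on its circular orbit is ω₂ = √(μ/r₂³) = 1.4777×10^-8 rad/s.
Angle swept by the target during transfer: ω₂·t = 1.6762 rad = 96.04°.
Arrival is 180° from departure on the ellipse, so φ = 180° − 96.04° = 84.0°.

φ = 84.0°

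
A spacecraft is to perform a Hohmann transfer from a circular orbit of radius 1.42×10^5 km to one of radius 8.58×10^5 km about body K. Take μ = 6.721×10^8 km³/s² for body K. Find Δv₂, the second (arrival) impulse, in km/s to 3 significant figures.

The Hohmann ellipse has a_t = (r₁ + r₂)/2 = 5.000×10^5 km.
Circular speed at r = 8.580×10^5 km: v_c = √(μ/r) = 27.99 km/s.
Vis-viva on the transfer ellipse at r = 8.580×10^5 km gives v_t = √[μ(2/r − 1/a_t)] = 14.92 km/s.
Δv₂ = |v_t − v_c| = |14.92 − 27.99| = 13.07 km/s.

Δv₂ = 13.1 km/s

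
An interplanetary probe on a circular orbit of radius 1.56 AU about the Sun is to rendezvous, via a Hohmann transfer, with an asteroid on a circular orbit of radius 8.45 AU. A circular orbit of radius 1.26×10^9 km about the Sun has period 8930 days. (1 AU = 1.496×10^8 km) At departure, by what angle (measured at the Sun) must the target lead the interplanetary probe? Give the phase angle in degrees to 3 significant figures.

From Kepler's third law T² = 4π²r³/μ at r = 1.26×10^9 km, T = 8930 days = 8930 × 86400 s = 7.71552×10^8 s: μ = 4π²r³/T² = 1.32660×10^11 km³/s².
In km: r₁ = 1.56 × 1.496×10^8 = 2.33376×10^8 km; r₂ = 8.45 × 1.496×10^8 = 1.26412×10^9 km.
The Hohmann ellipse has a_t = (r₁ + r₂)/2 = 7.48748×10^8 km.
Transfer time t = π√(a_t³/μ) = 1.7672×10^8 s.
The target's mean motion on its circular orbit is ω₂ = √(μ/r₂³) = 8.1038×10^-9 rad/s.
Angle swept by the target during transfer: ω₂·t = 1.4321 rad = 82.053°.
Arrival is 180° from departure on the ellipse, so φ = 180° − 82.053° = 97.9°.

φ = 97.9°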